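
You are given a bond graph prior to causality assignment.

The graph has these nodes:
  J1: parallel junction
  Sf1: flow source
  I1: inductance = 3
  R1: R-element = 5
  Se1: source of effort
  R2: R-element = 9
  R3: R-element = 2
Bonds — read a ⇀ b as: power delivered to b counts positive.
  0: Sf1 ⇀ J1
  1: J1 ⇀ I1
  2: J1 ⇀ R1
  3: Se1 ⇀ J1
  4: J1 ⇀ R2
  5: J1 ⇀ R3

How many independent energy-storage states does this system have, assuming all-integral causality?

1  (I1 all integral)

bond 0 |Sf1  (source Sf1 imposes f)
bond 3 |J1  (Se1 fixes effort; stroke away)
bond 1 |I1  (J1: bond 3 brought effort, rest push out)
bond 2 |R1  (0-jn J1 has e-setter on 3)
bond 4 |R2  (common-e at J1 fixed by 3)
bond 5 |R3  (J1: bond 3 brought effort, rest push out)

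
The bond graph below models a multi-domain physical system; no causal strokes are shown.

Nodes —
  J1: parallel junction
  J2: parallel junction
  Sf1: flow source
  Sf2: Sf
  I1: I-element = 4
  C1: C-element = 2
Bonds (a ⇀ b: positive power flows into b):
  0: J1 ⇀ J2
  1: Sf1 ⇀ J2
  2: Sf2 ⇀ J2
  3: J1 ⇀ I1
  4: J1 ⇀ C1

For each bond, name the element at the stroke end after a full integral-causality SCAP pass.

β1 →Sf1  (source Sf1 imposes f)
β2 →Sf2  (Sf2 (Sf) sets flow on bond)
β0 →J2  (closing 0-jn rule on J2)
β3 →I1  (I1: I, integral causality)
β4 →J1  (J1 needs exactly one e-in)

β0 |J2
β1 |Sf1
β2 |Sf2
β3 |I1
β4 |J1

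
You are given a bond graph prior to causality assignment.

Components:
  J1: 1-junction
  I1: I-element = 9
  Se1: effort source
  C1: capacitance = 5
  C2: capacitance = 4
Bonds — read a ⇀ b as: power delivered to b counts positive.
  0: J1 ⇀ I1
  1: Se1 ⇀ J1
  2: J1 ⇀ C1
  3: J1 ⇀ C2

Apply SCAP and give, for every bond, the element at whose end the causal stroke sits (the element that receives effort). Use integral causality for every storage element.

bond 0 |I1
bond 1 |J1
bond 2 |J1
bond 3 |J1

#1 →J1  (source Se1 imposes e)
#0 →I1  (I1: I, integral causality)
#2 →J1  (common-f at J1 fixed by 0)
#3 →J1  (J1: bond 0 brought flow, rest push out)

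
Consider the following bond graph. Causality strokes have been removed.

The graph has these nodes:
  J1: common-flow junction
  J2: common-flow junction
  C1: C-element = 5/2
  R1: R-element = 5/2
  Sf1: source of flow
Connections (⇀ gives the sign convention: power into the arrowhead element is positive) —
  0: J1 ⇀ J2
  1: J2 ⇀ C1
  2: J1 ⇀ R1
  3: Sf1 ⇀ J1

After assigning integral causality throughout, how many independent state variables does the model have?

b3 stroke at Sf1  (Sf1: flow source, stroke at near end)
b0 stroke at J1  (J1: bond 3 brought flow, rest push out)
b2 stroke at J1  (J1: bond 3 brought flow, rest push out)
b1 stroke at J2  (1-jn J2 has f-setter on 0)

1  (C1 all integral)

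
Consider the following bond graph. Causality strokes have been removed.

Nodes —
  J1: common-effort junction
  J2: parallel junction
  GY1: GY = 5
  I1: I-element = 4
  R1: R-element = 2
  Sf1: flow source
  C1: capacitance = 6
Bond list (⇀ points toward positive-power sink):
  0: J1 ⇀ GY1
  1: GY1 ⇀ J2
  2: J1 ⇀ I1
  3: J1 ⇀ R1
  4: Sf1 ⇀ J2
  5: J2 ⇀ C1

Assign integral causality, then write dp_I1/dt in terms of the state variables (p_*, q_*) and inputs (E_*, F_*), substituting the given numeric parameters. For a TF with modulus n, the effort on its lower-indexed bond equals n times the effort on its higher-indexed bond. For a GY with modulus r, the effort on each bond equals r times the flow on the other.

#4 stroke at Sf1  (source Sf1 imposes f)
#2 stroke at I1  (I1 integral (f out))
#5 stroke at J2  (C1 integral (e out))
#1 stroke at GY1  (J2 effort already set via bond 5)
#0 stroke at GY1  (GY GY1: same side as bond 1)
#3 stroke at J1  (J1 needs exactly one e-in)

dp_I1/dt = -p_I1/2 - q_C1/15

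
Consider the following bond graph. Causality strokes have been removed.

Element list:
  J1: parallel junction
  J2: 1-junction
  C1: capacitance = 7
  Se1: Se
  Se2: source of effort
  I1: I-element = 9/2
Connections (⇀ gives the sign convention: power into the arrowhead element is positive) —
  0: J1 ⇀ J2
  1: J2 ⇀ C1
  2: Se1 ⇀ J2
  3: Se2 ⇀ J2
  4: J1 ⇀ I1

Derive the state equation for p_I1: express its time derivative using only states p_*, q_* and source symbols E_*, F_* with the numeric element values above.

#2 →J2  (Se1 (Se) sets effort on bond)
#3 →J2  (Se2: effort source, stroke at far end)
#1 →J2  (C1: C, integral causality)
#0 →J1  (closing 1-jn rule on J2)
#4 →I1  (J1 effort already set via bond 0)

dp_I1/dt = -E_Se1 - E_Se2 + q_C1/7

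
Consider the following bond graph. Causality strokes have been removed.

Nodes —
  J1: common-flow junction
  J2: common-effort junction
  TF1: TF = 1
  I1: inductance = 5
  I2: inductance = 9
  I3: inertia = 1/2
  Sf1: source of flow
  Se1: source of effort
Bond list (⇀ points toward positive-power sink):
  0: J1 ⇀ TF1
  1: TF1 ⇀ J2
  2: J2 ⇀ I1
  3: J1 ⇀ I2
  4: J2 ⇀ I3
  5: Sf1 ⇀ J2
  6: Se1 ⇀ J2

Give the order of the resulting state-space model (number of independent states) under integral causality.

3  (I1, I2, I3 all integral)

b5 →Sf1  (source Sf1 imposes f)
b6 →J2  (Se1 (Se) sets effort on bond)
b1 →TF1  (common-e at J2 fixed by 6)
b2 →I1  (0-jn J2 has e-setter on 6)
b4 →I3  (0-jn J2 has e-setter on 6)
b0 →J1  (TF1: transformer flips bond 1)
b3 →I2  (J1 needs exactly one f-in)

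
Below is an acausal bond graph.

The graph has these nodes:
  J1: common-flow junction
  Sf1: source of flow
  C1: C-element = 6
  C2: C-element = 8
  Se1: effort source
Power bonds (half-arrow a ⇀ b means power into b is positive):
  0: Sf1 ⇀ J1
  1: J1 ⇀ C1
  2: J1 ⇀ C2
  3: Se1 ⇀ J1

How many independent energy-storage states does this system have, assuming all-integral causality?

2  (C1, C2 all integral)

β0 stroke→Sf1  (source Sf1 imposes f)
β3 stroke→J1  (source Se1 imposes e)
β1 stroke→J1  (J1 flow already set via bond 0)
β2 stroke→J1  (common-f at J1 fixed by 0)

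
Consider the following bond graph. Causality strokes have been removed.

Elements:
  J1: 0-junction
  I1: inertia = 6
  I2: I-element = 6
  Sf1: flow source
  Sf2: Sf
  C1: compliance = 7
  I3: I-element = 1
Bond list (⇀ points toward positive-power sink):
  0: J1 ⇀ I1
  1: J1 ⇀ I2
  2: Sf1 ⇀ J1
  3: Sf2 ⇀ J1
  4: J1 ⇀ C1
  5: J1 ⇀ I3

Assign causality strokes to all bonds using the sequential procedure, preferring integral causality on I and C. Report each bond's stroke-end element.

bond 0 stroke→I1
bond 1 stroke→I2
bond 2 stroke→Sf1
bond 3 stroke→Sf2
bond 4 stroke→J1
bond 5 stroke→I3

#2 stroke at Sf1  (Sf1: flow source, stroke at near end)
#3 stroke at Sf2  (source Sf2 imposes f)
#0 stroke at I1  (I1: I, integral causality)
#1 stroke at I2  (I2 integral (f out))
#4 stroke at J1  (prefer integral on C1)
#5 stroke at I3  (J1: bond 4 brought effort, rest push out)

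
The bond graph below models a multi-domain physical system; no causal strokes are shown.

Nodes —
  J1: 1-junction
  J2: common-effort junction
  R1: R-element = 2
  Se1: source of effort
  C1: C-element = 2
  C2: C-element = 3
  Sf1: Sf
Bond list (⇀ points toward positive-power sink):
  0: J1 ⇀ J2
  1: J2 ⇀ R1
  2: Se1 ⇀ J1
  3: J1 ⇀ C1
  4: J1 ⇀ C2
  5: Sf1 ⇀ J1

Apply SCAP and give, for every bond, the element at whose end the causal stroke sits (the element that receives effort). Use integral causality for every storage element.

b0 |J1
b1 |J2
b2 |J1
b3 |J1
b4 |J1
b5 |Sf1

β2 stroke→J1  (Se1 fixes effort; stroke away)
β5 stroke→Sf1  (Sf1: flow source, stroke at near end)
β0 stroke→J1  (common-f at J1 fixed by 5)
β3 stroke→J1  (J1: bond 5 brought flow, rest push out)
β4 stroke→J1  (common-f at J1 fixed by 5)
β1 stroke→J2  (J2 needs exactly one e-in)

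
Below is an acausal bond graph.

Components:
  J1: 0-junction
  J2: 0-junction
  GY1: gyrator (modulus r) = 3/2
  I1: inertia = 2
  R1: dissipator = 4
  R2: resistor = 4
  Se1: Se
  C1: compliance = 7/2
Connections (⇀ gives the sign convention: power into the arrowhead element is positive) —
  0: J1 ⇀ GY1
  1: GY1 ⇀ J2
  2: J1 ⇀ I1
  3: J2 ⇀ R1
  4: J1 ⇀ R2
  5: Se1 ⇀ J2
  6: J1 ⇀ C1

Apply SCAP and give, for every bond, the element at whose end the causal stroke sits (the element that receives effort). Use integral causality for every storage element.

bond 5 stroke→J2  (Se1 (Se) sets effort on bond)
bond 1 stroke→GY1  (0-jn J2 has e-setter on 5)
bond 3 stroke→R1  (common-e at J2 fixed by 5)
bond 0 stroke→GY1  (GY1: gyrator matches bond 1)
bond 2 stroke→I1  (prefer integral on I1)
bond 6 stroke→J1  (prefer integral on C1)
bond 4 stroke→R2  (J1 effort already set via bond 6)

bond 0 stroke→GY1
bond 1 stroke→GY1
bond 2 stroke→I1
bond 3 stroke→R1
bond 4 stroke→R2
bond 5 stroke→J2
bond 6 stroke→J1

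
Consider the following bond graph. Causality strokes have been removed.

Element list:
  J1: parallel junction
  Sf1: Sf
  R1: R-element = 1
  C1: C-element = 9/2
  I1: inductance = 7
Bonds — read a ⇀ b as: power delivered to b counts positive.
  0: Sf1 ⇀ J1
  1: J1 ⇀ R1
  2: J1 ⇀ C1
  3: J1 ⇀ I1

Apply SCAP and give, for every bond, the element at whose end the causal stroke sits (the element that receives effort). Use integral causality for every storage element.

#0 stroke→Sf1
#1 stroke→R1
#2 stroke→J1
#3 stroke→I1

#0 stroke at Sf1  (Sf1 fixes flow; stroke at Sf1)
#2 stroke at J1  (C1 outputs effort q/C1)
#1 stroke at R1  (0-jn J1 has e-setter on 2)
#3 stroke at I1  (common-e at J1 fixed by 2)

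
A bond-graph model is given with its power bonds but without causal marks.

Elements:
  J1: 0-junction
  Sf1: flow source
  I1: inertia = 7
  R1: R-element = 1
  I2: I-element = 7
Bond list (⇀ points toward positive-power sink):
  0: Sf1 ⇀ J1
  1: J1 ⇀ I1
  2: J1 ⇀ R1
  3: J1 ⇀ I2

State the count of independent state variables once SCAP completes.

#0 |Sf1  (Sf1 fixes flow; stroke at Sf1)
#1 |I1  (I1: I, integral causality)
#3 |I2  (I2: I, integral causality)
#2 |J1  (J1: last free bond brings effort in)

2  (I1, I2 all integral)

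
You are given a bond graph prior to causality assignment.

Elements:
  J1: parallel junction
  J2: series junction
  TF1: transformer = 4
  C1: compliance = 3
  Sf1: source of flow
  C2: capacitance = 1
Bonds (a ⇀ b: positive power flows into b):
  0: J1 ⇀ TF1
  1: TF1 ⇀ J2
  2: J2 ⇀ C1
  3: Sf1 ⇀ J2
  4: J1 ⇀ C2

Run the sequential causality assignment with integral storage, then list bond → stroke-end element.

#3 |Sf1  (Sf1: flow source, stroke at near end)
#1 |J2  (J2: bond 3 brought flow, rest push out)
#2 |J2  (J2: bond 3 brought flow, rest push out)
#0 |TF1  (TF1: transformer flips bond 1)
#4 |J1  (closing 0-jn rule on J1)

β0 →TF1
β1 →J2
β2 →J2
β3 →Sf1
β4 →J1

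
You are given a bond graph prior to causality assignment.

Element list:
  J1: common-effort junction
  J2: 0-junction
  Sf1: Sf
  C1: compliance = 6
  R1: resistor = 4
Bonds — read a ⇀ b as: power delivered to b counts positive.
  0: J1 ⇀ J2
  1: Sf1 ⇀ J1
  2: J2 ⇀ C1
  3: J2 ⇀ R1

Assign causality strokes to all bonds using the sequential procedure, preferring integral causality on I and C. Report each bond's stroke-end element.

b1 →Sf1  (Sf1 (Sf) sets flow on bond)
b0 →J1  (only one effort-in slot at J1)
b2 →J2  (C1 outputs effort q/C1)
b3 →R1  (common-e at J2 fixed by 2)

b0 →J1
b1 →Sf1
b2 →J2
b3 →R1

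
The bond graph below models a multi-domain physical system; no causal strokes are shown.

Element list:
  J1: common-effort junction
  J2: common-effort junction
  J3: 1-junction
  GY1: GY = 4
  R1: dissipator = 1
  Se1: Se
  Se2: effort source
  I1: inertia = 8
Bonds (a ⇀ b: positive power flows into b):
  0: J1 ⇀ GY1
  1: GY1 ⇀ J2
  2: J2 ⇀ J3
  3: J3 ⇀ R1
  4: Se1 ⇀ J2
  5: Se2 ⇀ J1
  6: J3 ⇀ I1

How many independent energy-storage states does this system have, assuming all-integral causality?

#4 stroke at J2  (Se1 (Se) sets effort on bond)
#5 stroke at J1  (Se2 (Se) sets effort on bond)
#0 stroke at GY1  (common-e at J1 fixed by 5)
#1 stroke at GY1  (J2: bond 4 brought effort, rest push out)
#2 stroke at J3  (J2: bond 4 brought effort, rest push out)
#6 stroke at I1  (I1: I, integral causality)
#3 stroke at J3  (1-jn J3 has f-setter on 6)

1  (I1 all integral)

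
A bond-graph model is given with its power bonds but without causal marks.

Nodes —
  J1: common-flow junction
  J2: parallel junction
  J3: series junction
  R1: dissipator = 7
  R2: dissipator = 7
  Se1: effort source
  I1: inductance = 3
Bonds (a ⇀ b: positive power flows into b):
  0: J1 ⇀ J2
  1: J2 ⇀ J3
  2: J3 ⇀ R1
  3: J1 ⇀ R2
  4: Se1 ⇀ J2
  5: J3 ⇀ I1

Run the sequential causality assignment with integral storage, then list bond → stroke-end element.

b0 |J1
b1 |J3
b2 |J3
b3 |R2
b4 |J2
b5 |I1

bond 4 stroke→J2  (Se1: effort source, stroke at far end)
bond 0 stroke→J1  (0-jn J2 has e-setter on 4)
bond 1 stroke→J3  (0-jn J2 has e-setter on 4)
bond 3 stroke→R2  (closing 1-jn rule on J1)
bond 5 stroke→I1  (prefer integral on I1)
bond 2 stroke→J3  (1-jn J3 has f-setter on 5)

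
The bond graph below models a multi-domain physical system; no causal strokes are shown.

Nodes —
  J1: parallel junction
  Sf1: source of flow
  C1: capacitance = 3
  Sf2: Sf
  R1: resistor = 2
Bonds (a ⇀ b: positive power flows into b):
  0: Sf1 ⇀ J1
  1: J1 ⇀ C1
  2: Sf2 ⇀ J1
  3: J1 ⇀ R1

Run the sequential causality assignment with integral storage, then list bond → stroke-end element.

b0 →Sf1  (source Sf1 imposes f)
b2 →Sf2  (source Sf2 imposes f)
b1 →J1  (prefer integral on C1)
b3 →R1  (common-e at J1 fixed by 1)

β0 |Sf1
β1 |J1
β2 |Sf2
β3 |R1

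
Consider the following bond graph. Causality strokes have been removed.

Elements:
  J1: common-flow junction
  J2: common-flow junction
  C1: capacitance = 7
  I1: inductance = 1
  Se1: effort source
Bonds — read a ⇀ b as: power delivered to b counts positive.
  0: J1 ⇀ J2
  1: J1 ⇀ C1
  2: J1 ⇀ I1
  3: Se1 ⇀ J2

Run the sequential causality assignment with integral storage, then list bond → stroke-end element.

β0 stroke→J1
β1 stroke→J1
β2 stroke→I1
β3 stroke→J2

β3 |J2  (Se1 fixes effort; stroke away)
β0 |J1  (J2: last free bond brings flow in)
β1 |J1  (C1: C, integral causality)
β2 |I1  (closing 1-jn rule on J1)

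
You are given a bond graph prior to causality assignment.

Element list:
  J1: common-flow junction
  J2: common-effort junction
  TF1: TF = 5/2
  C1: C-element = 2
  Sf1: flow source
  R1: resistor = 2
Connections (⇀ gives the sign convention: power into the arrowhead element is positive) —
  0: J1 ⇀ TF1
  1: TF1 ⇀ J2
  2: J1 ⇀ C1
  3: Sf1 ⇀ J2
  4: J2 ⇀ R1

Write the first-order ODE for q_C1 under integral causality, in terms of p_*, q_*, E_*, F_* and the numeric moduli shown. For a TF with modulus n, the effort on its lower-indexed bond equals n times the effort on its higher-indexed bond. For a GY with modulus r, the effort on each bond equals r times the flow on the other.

dq_C1/dt = -2*F_Sf1/5 - q_C1/25

b3 |Sf1  (Sf1: flow source, stroke at near end)
b2 |J1  (C1 outputs effort q/C1)
b0 |TF1  (closing 1-jn rule on J1)
b1 |J2  (TF1: transformer flips bond 0)
b4 |R1  (J2: bond 1 brought effort, rest push out)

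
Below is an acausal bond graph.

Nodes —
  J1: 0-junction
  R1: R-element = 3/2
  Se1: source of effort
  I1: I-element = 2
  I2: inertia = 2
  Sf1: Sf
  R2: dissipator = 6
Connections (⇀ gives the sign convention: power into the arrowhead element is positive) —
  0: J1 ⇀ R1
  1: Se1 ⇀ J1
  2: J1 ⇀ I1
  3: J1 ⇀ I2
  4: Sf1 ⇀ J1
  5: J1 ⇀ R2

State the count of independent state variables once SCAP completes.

2  (I1, I2 all integral)

#1 →J1  (Se1: effort source, stroke at far end)
#4 →Sf1  (source Sf1 imposes f)
#0 →R1  (J1 effort already set via bond 1)
#2 →I1  (J1: bond 1 brought effort, rest push out)
#3 →I2  (J1: bond 1 brought effort, rest push out)
#5 →R2  (J1: bond 1 brought effort, rest push out)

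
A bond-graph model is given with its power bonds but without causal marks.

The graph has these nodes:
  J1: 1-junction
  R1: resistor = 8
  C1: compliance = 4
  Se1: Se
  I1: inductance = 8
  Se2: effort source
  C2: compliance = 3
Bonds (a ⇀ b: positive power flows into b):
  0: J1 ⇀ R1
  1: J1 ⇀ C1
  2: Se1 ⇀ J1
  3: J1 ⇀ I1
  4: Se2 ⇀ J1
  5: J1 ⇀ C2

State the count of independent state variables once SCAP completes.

3  (C1, C2, I1 all integral)

#2 stroke→J1  (Se1: effort source, stroke at far end)
#4 stroke→J1  (Se2 fixes effort; stroke away)
#1 stroke→J1  (C1 integral (e out))
#3 stroke→I1  (I1 outputs flow p/I1)
#0 stroke→J1  (J1: bond 3 brought flow, rest push out)
#5 stroke→J1  (J1 flow already set via bond 3)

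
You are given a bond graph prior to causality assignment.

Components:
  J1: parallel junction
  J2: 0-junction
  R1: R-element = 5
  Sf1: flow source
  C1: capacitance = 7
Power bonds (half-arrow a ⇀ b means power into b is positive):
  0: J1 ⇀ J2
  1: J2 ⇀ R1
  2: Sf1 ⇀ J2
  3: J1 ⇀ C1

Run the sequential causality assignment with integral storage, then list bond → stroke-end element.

b0 |J2
b1 |R1
b2 |Sf1
b3 |J1

#2 stroke→Sf1  (source Sf1 imposes f)
#3 stroke→J1  (prefer integral on C1)
#0 stroke→J2  (common-e at J1 fixed by 3)
#1 stroke→R1  (0-jn J2 has e-setter on 0)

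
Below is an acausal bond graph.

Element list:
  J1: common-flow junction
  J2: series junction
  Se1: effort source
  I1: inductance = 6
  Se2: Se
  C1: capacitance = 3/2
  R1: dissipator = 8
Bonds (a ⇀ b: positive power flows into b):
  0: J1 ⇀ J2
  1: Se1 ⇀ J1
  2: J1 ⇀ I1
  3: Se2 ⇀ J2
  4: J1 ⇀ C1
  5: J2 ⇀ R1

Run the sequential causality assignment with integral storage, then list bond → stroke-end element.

β0 →J1
β1 →J1
β2 →I1
β3 →J2
β4 →J1
β5 →J2

β1 stroke at J1  (Se1 (Se) sets effort on bond)
β3 stroke at J2  (Se2 (Se) sets effort on bond)
β2 stroke at I1  (I1 outputs flow p/I1)
β0 stroke at J1  (1-jn J1 has f-setter on 2)
β4 stroke at J1  (common-f at J1 fixed by 2)
β5 stroke at J2  (J2 flow already set via bond 0)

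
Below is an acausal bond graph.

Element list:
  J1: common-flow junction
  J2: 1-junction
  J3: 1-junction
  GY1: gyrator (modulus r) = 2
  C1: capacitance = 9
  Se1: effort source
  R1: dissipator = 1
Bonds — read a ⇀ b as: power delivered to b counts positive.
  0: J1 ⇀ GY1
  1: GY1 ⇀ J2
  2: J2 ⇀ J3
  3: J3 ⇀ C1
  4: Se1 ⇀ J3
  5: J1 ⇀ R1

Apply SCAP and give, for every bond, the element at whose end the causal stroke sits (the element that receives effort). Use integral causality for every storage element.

bond 4 |J3  (source Se1 imposes e)
bond 3 |J3  (C1: C, integral causality)
bond 2 |J2  (J3: last free bond brings flow in)
bond 1 |GY1  (only one flow-in slot at J2)
bond 0 |GY1  (GY GY1: same side as bond 1)
bond 5 |J1  (J1 flow already set via bond 0)

#0 stroke→GY1
#1 stroke→GY1
#2 stroke→J2
#3 stroke→J3
#4 stroke→J3
#5 stroke→J1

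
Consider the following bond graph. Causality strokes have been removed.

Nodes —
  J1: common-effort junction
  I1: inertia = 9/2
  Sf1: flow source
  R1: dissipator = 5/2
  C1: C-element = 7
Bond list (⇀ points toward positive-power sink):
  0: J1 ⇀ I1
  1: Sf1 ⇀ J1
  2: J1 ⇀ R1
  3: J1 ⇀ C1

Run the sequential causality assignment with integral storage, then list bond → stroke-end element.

bond 1 stroke→Sf1  (Sf1 (Sf) sets flow on bond)
bond 0 stroke→I1  (I1: I, integral causality)
bond 3 stroke→J1  (C1: C, integral causality)
bond 2 stroke→R1  (common-e at J1 fixed by 3)

b0 stroke→I1
b1 stroke→Sf1
b2 stroke→R1
b3 stroke→J1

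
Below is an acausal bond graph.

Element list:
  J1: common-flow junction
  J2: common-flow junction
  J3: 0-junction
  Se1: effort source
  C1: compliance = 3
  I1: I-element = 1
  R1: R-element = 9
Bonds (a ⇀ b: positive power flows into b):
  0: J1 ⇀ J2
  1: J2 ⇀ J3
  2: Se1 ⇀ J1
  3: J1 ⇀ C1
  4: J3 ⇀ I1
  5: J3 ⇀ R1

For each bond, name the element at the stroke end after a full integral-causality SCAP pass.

b0 |J2
b1 |J3
b2 |J1
b3 |J1
b4 |I1
b5 |R1

#2 |J1  (source Se1 imposes e)
#3 |J1  (C1: C, integral causality)
#0 |J2  (only one flow-in slot at J1)
#1 |J3  (J2 needs exactly one f-in)
#4 |I1  (J3: bond 1 brought effort, rest push out)
#5 |R1  (0-jn J3 has e-setter on 1)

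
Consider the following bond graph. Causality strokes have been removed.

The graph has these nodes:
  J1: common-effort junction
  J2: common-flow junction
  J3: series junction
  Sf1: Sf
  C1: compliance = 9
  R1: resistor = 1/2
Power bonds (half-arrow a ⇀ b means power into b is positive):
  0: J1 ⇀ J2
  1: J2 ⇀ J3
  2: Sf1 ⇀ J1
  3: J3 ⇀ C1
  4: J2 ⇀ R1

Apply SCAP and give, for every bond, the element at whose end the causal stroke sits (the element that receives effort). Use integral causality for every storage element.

bond 0 stroke→J1
bond 1 stroke→J2
bond 2 stroke→Sf1
bond 3 stroke→J3
bond 4 stroke→J2

b2 stroke at Sf1  (Sf1 fixes flow; stroke at Sf1)
b0 stroke at J1  (J1 needs exactly one e-in)
b1 stroke at J2  (1-jn J2 has f-setter on 0)
b4 stroke at J2  (1-jn J2 has f-setter on 0)
b3 stroke at J3  (common-f at J3 fixed by 1)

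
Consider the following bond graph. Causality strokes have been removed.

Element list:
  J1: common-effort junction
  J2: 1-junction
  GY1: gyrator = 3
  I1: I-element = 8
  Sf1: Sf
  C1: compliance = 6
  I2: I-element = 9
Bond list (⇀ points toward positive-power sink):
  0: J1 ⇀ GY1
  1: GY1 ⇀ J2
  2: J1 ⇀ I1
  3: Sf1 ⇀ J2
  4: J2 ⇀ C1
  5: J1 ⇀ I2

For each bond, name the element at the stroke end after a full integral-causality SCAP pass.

b0 →J1
b1 →J2
b2 →I1
b3 →Sf1
b4 →J2
b5 →I2

b3 stroke→Sf1  (source Sf1 imposes f)
b1 stroke→J2  (J2: bond 3 brought flow, rest push out)
b4 stroke→J2  (common-f at J2 fixed by 3)
b0 stroke→J1  (GY GY1: same side as bond 1)
b2 stroke→I1  (J1 effort already set via bond 0)
b5 stroke→I2  (0-jn J1 has e-setter on 0)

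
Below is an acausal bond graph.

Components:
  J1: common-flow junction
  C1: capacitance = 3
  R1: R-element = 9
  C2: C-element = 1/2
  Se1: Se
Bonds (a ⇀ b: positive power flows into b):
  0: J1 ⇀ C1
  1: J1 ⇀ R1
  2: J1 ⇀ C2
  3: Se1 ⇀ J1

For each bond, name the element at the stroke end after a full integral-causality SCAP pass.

#0 stroke at J1
#1 stroke at R1
#2 stroke at J1
#3 stroke at J1

β3 →J1  (Se1: effort source, stroke at far end)
β0 →J1  (C1: C, integral causality)
β2 →J1  (prefer integral on C2)
β1 →R1  (J1: last free bond brings flow in)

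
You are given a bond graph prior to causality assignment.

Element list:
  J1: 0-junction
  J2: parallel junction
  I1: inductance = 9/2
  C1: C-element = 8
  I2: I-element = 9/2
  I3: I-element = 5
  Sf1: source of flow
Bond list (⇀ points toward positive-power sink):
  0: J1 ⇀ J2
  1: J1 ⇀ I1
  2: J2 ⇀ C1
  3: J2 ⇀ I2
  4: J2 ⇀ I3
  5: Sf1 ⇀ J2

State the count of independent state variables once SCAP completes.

#5 →Sf1  (source Sf1 imposes f)
#1 →I1  (I1 outputs flow p/I1)
#0 →J1  (only one effort-in slot at J1)
#2 →J2  (C1 outputs effort q/C1)
#3 →I2  (J2 effort already set via bond 2)
#4 →I3  (common-e at J2 fixed by 2)

4  (C1, I1, I2, I3 all integral)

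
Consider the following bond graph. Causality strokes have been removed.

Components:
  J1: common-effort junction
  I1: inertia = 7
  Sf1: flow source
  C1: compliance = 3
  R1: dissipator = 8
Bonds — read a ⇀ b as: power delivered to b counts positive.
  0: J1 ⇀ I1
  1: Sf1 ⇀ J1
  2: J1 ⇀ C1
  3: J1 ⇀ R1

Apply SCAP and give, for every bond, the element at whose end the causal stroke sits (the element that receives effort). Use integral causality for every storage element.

b1 →Sf1  (source Sf1 imposes f)
b0 →I1  (prefer integral on I1)
b2 →J1  (prefer integral on C1)
b3 →R1  (0-jn J1 has e-setter on 2)

b0 →I1
b1 →Sf1
b2 →J1
b3 →R1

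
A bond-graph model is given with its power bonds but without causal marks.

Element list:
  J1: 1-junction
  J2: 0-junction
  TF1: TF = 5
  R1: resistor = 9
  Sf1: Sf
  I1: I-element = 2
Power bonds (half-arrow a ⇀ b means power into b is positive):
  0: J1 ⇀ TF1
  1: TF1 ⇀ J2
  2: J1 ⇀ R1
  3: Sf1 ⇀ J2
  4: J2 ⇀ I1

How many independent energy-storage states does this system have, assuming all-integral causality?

β3 →Sf1  (Sf1 fixes flow; stroke at Sf1)
β4 →I1  (I1 integral (f out))
β1 →J2  (only one effort-in slot at J2)
β0 →TF1  (TF1 one-in-one-out from 1)
β2 →J1  (1-jn J1 has f-setter on 0)

1  (I1 all integral)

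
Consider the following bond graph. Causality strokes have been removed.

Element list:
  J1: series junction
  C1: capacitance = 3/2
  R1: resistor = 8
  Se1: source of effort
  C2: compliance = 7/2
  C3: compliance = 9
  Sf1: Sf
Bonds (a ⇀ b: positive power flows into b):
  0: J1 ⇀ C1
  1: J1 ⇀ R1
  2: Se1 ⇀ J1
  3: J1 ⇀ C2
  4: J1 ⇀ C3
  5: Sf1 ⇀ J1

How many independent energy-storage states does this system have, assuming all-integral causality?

3  (C1, C2, C3 all integral)

β2 stroke at J1  (Se1 fixes effort; stroke away)
β5 stroke at Sf1  (Sf1 fixes flow; stroke at Sf1)
β0 stroke at J1  (common-f at J1 fixed by 5)
β1 stroke at J1  (J1: bond 5 brought flow, rest push out)
β3 stroke at J1  (common-f at J1 fixed by 5)
β4 stroke at J1  (common-f at J1 fixed by 5)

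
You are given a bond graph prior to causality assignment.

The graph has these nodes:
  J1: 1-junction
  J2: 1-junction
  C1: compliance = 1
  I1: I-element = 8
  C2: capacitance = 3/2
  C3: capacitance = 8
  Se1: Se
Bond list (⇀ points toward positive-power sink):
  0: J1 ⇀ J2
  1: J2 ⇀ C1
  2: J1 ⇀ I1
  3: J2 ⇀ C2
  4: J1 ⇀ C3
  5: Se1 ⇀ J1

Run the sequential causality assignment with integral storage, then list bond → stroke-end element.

#5 →J1  (Se1 fixes effort; stroke away)
#1 →J2  (prefer integral on C1)
#2 →I1  (I1: I, integral causality)
#0 →J1  (J1: bond 2 brought flow, rest push out)
#4 →J1  (J1 flow already set via bond 2)
#3 →J2  (common-f at J2 fixed by 0)

β0 stroke→J1
β1 stroke→J2
β2 stroke→I1
β3 stroke→J2
β4 stroke→J1
β5 stroke→J1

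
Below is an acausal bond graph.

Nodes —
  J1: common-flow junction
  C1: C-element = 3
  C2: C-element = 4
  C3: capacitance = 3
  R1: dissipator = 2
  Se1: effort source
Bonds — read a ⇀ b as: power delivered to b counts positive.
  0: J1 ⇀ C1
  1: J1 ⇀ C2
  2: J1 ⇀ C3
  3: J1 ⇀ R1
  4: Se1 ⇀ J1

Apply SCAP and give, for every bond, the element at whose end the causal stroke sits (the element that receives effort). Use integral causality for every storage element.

#4 →J1  (Se1 (Se) sets effort on bond)
#0 →J1  (prefer integral on C1)
#1 →J1  (C2 integral (e out))
#2 →J1  (C3 integral (e out))
#3 →R1  (closing 1-jn rule on J1)

bond 0 |J1
bond 1 |J1
bond 2 |J1
bond 3 |R1
bond 4 |J1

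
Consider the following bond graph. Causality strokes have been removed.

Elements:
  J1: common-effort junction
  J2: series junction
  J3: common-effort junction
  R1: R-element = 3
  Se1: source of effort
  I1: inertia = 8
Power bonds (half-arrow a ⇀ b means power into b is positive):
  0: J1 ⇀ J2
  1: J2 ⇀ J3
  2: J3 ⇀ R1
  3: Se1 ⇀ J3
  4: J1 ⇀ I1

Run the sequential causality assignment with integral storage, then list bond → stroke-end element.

β0 stroke at J1
β1 stroke at J2
β2 stroke at R1
β3 stroke at J3
β4 stroke at I1

#3 stroke→J3  (Se1 fixes effort; stroke away)
#1 stroke→J2  (J3: bond 3 brought effort, rest push out)
#2 stroke→R1  (J3 effort already set via bond 3)
#0 stroke→J1  (only one flow-in slot at J2)
#4 stroke→I1  (0-jn J1 has e-setter on 0)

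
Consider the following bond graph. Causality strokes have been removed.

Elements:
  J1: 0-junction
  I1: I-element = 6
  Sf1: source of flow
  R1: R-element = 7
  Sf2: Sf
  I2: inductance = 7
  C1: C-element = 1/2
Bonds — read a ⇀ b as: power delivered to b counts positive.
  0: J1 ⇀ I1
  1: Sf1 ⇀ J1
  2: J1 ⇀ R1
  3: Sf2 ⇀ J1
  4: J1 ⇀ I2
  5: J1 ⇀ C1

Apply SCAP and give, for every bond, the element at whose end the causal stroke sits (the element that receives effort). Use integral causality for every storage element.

β0 stroke at I1
β1 stroke at Sf1
β2 stroke at R1
β3 stroke at Sf2
β4 stroke at I2
β5 stroke at J1

b1 |Sf1  (source Sf1 imposes f)
b3 |Sf2  (Sf2 fixes flow; stroke at Sf2)
b0 |I1  (I1 integral (f out))
b4 |I2  (prefer integral on I2)
b5 |J1  (C1 outputs effort q/C1)
b2 |R1  (J1 effort already set via bond 5)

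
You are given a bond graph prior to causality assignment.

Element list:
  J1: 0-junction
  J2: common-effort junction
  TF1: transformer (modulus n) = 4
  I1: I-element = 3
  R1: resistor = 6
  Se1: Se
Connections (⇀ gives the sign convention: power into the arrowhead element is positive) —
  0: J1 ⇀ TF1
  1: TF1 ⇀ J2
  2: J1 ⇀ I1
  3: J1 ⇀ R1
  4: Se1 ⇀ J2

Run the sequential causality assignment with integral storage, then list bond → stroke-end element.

bond 4 stroke→J2  (Se1 fixes effort; stroke away)
bond 1 stroke→TF1  (0-jn J2 has e-setter on 4)
bond 0 stroke→J1  (TF1 one-in-one-out from 1)
bond 2 stroke→I1  (J1 effort already set via bond 0)
bond 3 stroke→R1  (J1 effort already set via bond 0)

bond 0 stroke→J1
bond 1 stroke→TF1
bond 2 stroke→I1
bond 3 stroke→R1
bond 4 stroke→J2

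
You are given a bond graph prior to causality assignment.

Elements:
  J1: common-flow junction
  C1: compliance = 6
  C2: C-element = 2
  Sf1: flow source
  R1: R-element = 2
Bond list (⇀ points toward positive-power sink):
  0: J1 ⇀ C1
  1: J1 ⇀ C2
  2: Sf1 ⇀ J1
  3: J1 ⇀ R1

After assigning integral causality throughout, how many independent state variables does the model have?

2  (C1, C2 all integral)

b2 |Sf1  (source Sf1 imposes f)
b0 |J1  (common-f at J1 fixed by 2)
b1 |J1  (J1 flow already set via bond 2)
b3 |J1  (common-f at J1 fixed by 2)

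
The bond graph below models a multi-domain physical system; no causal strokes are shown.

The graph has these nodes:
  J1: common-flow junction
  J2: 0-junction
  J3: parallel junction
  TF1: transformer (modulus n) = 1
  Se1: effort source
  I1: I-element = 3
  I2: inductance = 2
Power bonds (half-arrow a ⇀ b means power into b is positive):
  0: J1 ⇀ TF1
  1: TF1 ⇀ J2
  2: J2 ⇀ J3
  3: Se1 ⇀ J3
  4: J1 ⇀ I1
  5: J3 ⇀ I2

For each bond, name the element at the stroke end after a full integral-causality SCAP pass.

b3 stroke→J3  (source Se1 imposes e)
b2 stroke→J2  (J3 effort already set via bond 3)
b5 stroke→I2  (common-e at J3 fixed by 3)
b1 stroke→TF1  (J2 effort already set via bond 2)
b0 stroke→J1  (TF1: transformer flips bond 1)
b4 stroke→I1  (J1 needs exactly one f-in)

β0 stroke→J1
β1 stroke→TF1
β2 stroke→J2
β3 stroke→J3
β4 stroke→I1
β5 stroke→I2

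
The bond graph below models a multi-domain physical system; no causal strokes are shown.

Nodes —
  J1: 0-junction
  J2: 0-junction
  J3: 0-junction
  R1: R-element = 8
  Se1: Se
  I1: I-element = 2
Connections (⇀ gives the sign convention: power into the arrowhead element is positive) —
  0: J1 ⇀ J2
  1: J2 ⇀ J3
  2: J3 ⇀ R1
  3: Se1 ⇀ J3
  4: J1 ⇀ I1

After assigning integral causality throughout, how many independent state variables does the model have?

1  (I1 all integral)

β3 stroke→J3  (Se1 (Se) sets effort on bond)
β1 stroke→J2  (common-e at J3 fixed by 3)
β2 stroke→R1  (J3 effort already set via bond 3)
β0 stroke→J1  (J2: bond 1 brought effort, rest push out)
β4 stroke→I1  (J1: bond 0 brought effort, rest push out)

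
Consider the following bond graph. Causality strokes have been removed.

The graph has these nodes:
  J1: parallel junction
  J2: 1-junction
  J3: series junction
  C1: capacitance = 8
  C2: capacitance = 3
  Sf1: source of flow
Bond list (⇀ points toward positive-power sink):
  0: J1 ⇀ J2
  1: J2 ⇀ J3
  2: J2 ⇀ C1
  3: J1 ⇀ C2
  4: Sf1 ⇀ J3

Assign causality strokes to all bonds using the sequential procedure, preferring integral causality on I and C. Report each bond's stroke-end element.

β4 |Sf1  (source Sf1 imposes f)
β1 |J3  (J3: bond 4 brought flow, rest push out)
β0 |J2  (J2: bond 1 brought flow, rest push out)
β2 |J2  (common-f at J2 fixed by 1)
β3 |J1  (J1: last free bond brings effort in)

b0 →J2
b1 →J3
b2 →J2
b3 →J1
b4 →Sf1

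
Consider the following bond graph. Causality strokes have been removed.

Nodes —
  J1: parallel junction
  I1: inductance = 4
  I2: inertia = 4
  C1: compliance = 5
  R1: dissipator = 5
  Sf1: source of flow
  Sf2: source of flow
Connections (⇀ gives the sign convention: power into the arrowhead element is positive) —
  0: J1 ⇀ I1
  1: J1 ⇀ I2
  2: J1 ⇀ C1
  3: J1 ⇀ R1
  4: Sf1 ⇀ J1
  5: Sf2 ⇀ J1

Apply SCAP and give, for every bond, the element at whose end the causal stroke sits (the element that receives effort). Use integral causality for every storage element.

#0 |I1
#1 |I2
#2 |J1
#3 |R1
#4 |Sf1
#5 |Sf2

bond 4 stroke at Sf1  (Sf1 (Sf) sets flow on bond)
bond 5 stroke at Sf2  (source Sf2 imposes f)
bond 0 stroke at I1  (I1: I, integral causality)
bond 1 stroke at I2  (I2: I, integral causality)
bond 2 stroke at J1  (C1 outputs effort q/C1)
bond 3 stroke at R1  (J1: bond 2 brought effort, rest push out)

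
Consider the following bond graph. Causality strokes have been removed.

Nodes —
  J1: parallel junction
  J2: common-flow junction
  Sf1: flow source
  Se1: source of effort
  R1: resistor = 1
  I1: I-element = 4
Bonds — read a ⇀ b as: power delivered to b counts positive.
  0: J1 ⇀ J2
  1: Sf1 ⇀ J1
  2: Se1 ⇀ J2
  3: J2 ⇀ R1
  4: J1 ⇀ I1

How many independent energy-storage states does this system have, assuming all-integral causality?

1  (I1 all integral)

bond 1 stroke→Sf1  (Sf1: flow source, stroke at near end)
bond 2 stroke→J2  (Se1: effort source, stroke at far end)
bond 4 stroke→I1  (I1 outputs flow p/I1)
bond 0 stroke→J1  (J1 needs exactly one e-in)
bond 3 stroke→J2  (1-jn J2 has f-setter on 0)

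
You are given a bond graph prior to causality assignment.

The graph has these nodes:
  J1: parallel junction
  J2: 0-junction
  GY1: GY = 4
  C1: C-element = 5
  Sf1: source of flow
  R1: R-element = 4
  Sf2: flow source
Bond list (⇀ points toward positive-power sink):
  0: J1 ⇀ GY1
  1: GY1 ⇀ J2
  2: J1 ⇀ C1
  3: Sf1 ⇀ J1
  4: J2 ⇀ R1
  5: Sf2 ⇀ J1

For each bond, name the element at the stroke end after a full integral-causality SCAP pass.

β0 |GY1
β1 |GY1
β2 |J1
β3 |Sf1
β4 |J2
β5 |Sf2

bond 3 |Sf1  (Sf1 fixes flow; stroke at Sf1)
bond 5 |Sf2  (Sf2: flow source, stroke at near end)
bond 2 |J1  (C1: C, integral causality)
bond 0 |GY1  (common-e at J1 fixed by 2)
bond 1 |GY1  (GY GY1: same side as bond 0)
bond 4 |J2  (J2 needs exactly one e-in)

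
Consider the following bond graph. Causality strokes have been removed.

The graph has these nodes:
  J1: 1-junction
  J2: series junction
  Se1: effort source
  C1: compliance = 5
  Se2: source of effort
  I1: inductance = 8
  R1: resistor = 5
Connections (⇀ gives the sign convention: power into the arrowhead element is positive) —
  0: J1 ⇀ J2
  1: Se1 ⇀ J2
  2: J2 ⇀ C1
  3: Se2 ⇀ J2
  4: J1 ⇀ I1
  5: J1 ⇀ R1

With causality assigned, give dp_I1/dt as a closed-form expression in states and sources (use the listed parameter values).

dp_I1/dt = E_Se1 + E_Se2 - 5*p_I1/8 - q_C1/5

b1 stroke at J2  (Se1: effort source, stroke at far end)
b3 stroke at J2  (source Se2 imposes e)
b2 stroke at J2  (C1 outputs effort q/C1)
b0 stroke at J1  (J2 needs exactly one f-in)
b4 stroke at I1  (I1: I, integral causality)
b5 stroke at J1  (J1 flow already set via bond 4)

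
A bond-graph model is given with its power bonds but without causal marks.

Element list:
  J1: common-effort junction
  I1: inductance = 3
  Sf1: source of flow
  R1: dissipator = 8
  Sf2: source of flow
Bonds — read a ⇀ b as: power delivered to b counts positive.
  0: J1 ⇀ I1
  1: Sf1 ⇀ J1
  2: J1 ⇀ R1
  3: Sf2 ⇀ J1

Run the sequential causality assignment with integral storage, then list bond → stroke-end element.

β0 |I1
β1 |Sf1
β2 |J1
β3 |Sf2

bond 1 stroke→Sf1  (Sf1 (Sf) sets flow on bond)
bond 3 stroke→Sf2  (source Sf2 imposes f)
bond 0 stroke→I1  (I1 integral (f out))
bond 2 stroke→J1  (only one effort-in slot at J1)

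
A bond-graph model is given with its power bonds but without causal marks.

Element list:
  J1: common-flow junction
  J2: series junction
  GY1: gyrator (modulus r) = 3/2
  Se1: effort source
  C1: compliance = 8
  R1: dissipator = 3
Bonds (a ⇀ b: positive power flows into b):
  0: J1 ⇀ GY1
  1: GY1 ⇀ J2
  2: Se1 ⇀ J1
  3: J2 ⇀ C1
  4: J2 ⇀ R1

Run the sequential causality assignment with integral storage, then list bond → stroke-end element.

b2 stroke at J1  (Se1: effort source, stroke at far end)
b0 stroke at GY1  (closing 1-jn rule on J1)
b1 stroke at GY1  (through GY1, causality inverts; strokes same side of GY1)
b3 stroke at J2  (1-jn J2 has f-setter on 1)
b4 stroke at J2  (J2 flow already set via bond 1)

b0 →GY1
b1 →GY1
b2 →J1
b3 →J2
b4 →J2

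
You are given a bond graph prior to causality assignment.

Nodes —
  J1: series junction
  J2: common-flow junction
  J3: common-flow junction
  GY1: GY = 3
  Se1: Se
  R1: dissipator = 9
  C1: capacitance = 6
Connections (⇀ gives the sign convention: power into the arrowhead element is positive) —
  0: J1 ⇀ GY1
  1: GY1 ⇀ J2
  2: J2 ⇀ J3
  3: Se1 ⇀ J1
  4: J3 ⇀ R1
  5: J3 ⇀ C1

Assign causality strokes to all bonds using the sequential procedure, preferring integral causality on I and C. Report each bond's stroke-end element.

b3 |J1  (Se1 fixes effort; stroke away)
b0 |GY1  (closing 1-jn rule on J1)
b1 |GY1  (GY1: gyrator matches bond 0)
b2 |J2  (1-jn J2 has f-setter on 1)
b4 |J3  (1-jn J3 has f-setter on 2)
b5 |J3  (common-f at J3 fixed by 2)

β0 |GY1
β1 |GY1
β2 |J2
β3 |J1
β4 |J3
β5 |J3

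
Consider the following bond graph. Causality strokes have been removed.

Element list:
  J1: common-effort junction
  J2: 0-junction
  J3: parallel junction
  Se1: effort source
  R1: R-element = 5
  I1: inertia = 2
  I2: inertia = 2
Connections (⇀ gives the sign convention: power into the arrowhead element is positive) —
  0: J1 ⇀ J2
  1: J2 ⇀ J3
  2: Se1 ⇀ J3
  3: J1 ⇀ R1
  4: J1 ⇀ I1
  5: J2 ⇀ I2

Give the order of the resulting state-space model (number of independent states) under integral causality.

#2 stroke at J3  (Se1 fixes effort; stroke away)
#1 stroke at J2  (J3 effort already set via bond 2)
#0 stroke at J1  (0-jn J2 has e-setter on 1)
#5 stroke at I2  (J2: bond 1 brought effort, rest push out)
#3 stroke at R1  (J1 effort already set via bond 0)
#4 stroke at I1  (J1 effort already set via bond 0)

2  (I1, I2 all integral)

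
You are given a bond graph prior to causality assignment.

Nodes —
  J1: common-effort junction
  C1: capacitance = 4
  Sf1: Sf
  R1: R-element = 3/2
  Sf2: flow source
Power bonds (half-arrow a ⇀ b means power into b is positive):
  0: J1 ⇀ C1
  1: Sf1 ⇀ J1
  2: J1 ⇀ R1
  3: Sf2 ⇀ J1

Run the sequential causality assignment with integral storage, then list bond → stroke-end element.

b0 stroke→J1
b1 stroke→Sf1
b2 stroke→R1
b3 stroke→Sf2

β1 →Sf1  (Sf1: flow source, stroke at near end)
β3 →Sf2  (Sf2: flow source, stroke at near end)
β0 →J1  (prefer integral on C1)
β2 →R1  (J1 effort already set via bond 0)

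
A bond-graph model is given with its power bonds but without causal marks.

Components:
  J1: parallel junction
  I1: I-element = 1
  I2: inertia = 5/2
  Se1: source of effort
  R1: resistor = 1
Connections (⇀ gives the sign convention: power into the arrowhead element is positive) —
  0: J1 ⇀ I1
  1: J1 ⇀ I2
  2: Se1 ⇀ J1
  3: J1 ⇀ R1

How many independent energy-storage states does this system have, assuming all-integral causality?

β2 →J1  (Se1: effort source, stroke at far end)
β0 →I1  (J1: bond 2 brought effort, rest push out)
β1 →I2  (J1 effort already set via bond 2)
β3 →R1  (common-e at J1 fixed by 2)

2  (I1, I2 all integral)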